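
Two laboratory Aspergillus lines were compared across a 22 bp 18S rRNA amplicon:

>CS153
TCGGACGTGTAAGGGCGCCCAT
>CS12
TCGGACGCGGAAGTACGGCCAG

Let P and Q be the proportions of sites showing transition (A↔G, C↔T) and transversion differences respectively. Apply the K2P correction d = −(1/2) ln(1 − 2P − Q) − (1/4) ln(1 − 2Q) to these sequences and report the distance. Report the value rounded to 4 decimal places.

0.3390

Mismatches occur at site 8 (T→C, transition), site 10 (T→G, transversion), site 14 (G→T, transversion), site 15 (G→A, transition), site 18 (C→G, transversion), site 22 (T→G, transversion).
Of the 6 differences, 2 transitions and 4 transversions over 22 sites: P = 2/22 = 0.090909, Q = 4/22 = 0.181818.
d = −0.5·ln(0.636364) − 0.25·ln(0.636364) = −0.5·(-0.451985) − 0.25·(-0.451985) = 0.3390.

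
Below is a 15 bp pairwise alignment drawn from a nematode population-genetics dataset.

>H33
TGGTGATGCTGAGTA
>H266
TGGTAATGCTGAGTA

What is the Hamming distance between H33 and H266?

1

A single mismatch occurs at site 5 (G→A).
That gives 1 mismatch out of 15 aligned sites, so the Hamming distance is 1.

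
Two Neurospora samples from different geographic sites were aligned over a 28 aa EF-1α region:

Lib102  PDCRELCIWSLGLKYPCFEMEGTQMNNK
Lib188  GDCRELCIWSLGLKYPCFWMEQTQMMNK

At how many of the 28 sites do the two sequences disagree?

Differing sites — 1:P/G; 19:E/W; 22:G/Q; 26:N/M.
That gives 4 mismatches out of 28 aligned sites, so the Hamming distance is 4.

4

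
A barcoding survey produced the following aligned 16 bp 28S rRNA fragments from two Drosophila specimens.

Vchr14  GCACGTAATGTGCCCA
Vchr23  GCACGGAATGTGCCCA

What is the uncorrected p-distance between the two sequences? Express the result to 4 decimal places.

0.0625

Differing sites — 6:T/G.
There are 1 differences over 16 sites, so p = 1/16 = 0.0625.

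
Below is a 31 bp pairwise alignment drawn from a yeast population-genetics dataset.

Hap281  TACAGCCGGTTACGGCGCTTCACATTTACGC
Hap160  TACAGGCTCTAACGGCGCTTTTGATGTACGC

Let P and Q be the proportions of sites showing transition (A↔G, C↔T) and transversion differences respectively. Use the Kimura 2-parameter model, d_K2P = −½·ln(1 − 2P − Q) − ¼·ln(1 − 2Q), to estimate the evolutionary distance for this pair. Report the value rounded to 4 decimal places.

Differing sites — 6:C/G (Tv); 8:G/T (Tv); 9:G/C (Tv); 11:T/A (Tv); 21:C/T (Ti); 22:A/T (Tv); 23:C/G (Tv); 26:T/G (Tv).
Of the 8 differences, 1 transition and 7 transversions over 31 sites: P = 1/31 = 0.032258, Q = 7/31 = 0.225806.
d = −0.5·ln(0.709678) − 0.25·ln(0.548388) = −0.5·(-0.342944) − 0.25·(-0.600772) = 0.3217.

0.3217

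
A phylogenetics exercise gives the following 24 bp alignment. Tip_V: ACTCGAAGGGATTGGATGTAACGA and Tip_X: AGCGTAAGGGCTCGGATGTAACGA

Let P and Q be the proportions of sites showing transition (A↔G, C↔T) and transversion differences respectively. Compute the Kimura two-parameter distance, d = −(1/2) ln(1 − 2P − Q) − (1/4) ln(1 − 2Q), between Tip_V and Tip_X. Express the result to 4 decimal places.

0.3041

Differing sites — 2:C/G (Tv); 3:T/C (Ti); 4:C/G (Tv); 5:G/T (Tv); 11:A/C (Tv); 13:T/C (Ti).
Of the 6 differences, 2 transitions and 4 transversions over 24 sites: P = 2/24 = 0.083333, Q = 4/24 = 0.166667.
d = −0.5·ln(0.666667) − 0.25·ln(0.666666) = −0.5·(-0.405465) − 0.25·(-0.405466) = 0.3041.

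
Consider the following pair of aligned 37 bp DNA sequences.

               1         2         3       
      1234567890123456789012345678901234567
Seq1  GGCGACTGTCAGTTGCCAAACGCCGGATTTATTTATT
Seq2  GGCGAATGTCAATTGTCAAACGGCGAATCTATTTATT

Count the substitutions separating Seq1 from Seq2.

Differing sites — 6:C/A; 12:G/A; 16:C/T; 23:C/G; 26:G/A; 29:T/C.
That gives 6 mismatches out of 37 aligned sites, so the Hamming distance is 6.

6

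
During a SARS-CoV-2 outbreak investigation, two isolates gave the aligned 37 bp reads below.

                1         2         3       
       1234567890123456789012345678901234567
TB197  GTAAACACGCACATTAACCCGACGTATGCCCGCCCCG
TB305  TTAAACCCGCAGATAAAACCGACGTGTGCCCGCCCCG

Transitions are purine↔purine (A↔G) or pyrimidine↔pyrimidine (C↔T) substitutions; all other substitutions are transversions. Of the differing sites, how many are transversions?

The sequences differ at positions 1 (G/T, transversion), 7 (A/C, transversion), 12 (C/G, transversion), 15 (T/A, transversion), 18 (C/A, transversion), 26 (A/G, transition).
Of the 6 differences, 1 transition and 5 transversions, so the answer is 5.

5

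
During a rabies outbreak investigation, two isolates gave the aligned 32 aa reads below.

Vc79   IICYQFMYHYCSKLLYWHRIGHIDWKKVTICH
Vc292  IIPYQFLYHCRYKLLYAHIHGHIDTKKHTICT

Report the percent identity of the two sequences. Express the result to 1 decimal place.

65.6%

Mismatches occur at site 3 (C↔P), site 7 (M↔L), site 10 (Y↔C), site 11 (C↔R), site 12 (S↔Y), site 17 (W↔A), site 19 (R↔I), site 20 (I↔H), site 25 (W↔T), site 28 (V↔H), site 32 (H↔T).
21 of the 32 sites match, so the percent identity is 21/32 × 100 = 65.6%.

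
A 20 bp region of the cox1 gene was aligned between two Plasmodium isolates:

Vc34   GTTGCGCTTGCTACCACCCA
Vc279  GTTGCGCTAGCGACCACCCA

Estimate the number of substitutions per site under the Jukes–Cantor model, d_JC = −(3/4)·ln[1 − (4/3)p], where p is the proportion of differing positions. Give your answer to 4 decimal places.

0.1073

Differing sites — 9:T/A; 12:T/G.
p = 2/20 = 0.100000.
d = −0.75 · ln(1 − (4/3)·0.100000) = −0.75 · ln(0.866667) = −0.75 · (-0.143100) = 0.1073.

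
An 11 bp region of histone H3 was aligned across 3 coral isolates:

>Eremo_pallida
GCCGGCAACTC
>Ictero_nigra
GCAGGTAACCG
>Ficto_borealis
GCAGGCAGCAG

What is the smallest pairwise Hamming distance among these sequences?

Pairwise Hamming distances:
  Eremo_pallida vs Ictero_nigra: 4
  Eremo_pallida vs Ficto_borealis: 4
  Ictero_nigra vs Ficto_borealis: 3
The smallest is 3, between Ictero_nigra and Ficto_borealis.

3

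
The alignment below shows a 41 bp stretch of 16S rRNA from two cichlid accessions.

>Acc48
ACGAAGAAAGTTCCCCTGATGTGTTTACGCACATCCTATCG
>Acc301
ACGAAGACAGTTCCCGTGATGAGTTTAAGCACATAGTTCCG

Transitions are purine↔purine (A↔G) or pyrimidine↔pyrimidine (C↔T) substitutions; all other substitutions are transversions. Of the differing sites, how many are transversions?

7

The sequences differ at positions 8 (A/C, transversion), 16 (C/G, transversion), 22 (T/A, transversion), 28 (C/A, transversion), 35 (C/A, transversion), 36 (C/G, transversion), 38 (A/T, transversion), 39 (T/C, transition).
Of the 8 differences, 1 transition and 7 transversions, so the answer is 7.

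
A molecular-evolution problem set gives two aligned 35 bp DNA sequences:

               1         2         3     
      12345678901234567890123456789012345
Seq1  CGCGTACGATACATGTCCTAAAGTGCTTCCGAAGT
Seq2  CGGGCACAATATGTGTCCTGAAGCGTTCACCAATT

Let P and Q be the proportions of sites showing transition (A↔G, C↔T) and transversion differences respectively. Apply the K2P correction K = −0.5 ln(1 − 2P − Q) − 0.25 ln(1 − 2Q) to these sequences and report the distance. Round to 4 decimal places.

The sequences differ at positions 3 (C/G, transversion), 5 (T/C, transition), 8 (G/A, transition), 12 (C/T, transition), 13 (A/G, transition), 20 (A/G, transition), 24 (T/C, transition), 26 (C/T, transition), 28 (T/C, transition), 29 (C/A, transversion), 31 (G/C, transversion), 34 (G/T, transversion).
Of the 12 differences, 8 transitions and 4 transversions over 35 sites: P = 8/35 = 0.228571, Q = 4/35 = 0.114286.
d = −0.5·ln(0.428572) − 0.25·ln(0.771428) = −0.5·(-0.847297) − 0.25·(-0.259512) = 0.4885.

0.4885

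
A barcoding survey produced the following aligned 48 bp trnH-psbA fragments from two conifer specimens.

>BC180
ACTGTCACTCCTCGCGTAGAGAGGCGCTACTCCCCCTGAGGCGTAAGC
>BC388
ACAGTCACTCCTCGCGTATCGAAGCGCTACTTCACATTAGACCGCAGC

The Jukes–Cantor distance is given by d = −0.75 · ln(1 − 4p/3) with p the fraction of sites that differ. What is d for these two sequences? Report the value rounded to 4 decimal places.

The sequences differ at positions 3 (T/A), 19 (G/T), 20 (A/C), 23 (G/A), 32 (C/T), 34 (C/A), 36 (C/A), 38 (G/T), 41 (G/A), 43 (G/C), 44 (T/G), 45 (A/C).
p = 12/48 = 0.250000.
d = −0.75 · ln(1 − (4/3)·0.250000) = −0.75 · ln(0.666667) = −0.75 · (-0.405465) = 0.3041.

0.3041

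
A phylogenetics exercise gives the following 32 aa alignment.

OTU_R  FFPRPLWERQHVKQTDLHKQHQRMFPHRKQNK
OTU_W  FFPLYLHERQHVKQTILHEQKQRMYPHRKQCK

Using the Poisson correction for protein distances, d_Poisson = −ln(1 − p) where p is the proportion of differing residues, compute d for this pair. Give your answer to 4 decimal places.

Mismatches occur at site 4 (R↔L), site 5 (P↔Y), site 7 (W↔H), site 16 (D↔I), site 19 (K↔E), site 21 (H↔K), site 25 (F↔Y), site 31 (N↔C).
p = 8/32 = 0.250000.
d = −ln(1 − 0.250000) = −ln(0.750000) = 0.2877.

0.2877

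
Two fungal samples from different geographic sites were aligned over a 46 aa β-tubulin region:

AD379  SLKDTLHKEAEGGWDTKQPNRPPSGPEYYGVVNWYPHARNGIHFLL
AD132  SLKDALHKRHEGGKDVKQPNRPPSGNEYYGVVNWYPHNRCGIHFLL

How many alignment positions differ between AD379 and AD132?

Differing sites — 5:T/A; 9:E/R; 10:A/H; 14:W/K; 16:T/V; 26:P/N; 38:A/N; 40:N/C.
That gives 8 mismatches out of 46 aligned sites, so the Hamming distance is 8.

8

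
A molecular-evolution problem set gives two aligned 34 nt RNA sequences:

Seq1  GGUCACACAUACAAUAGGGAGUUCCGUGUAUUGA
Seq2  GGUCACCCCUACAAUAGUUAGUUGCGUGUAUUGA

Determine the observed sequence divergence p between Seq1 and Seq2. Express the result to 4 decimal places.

0.1471

The sequences differ at positions 7 (A/C), 9 (A/C), 18 (G/U), 19 (G/U), 24 (C/G).
There are 5 differences over 34 sites, so p = 5/34 = 0.1471.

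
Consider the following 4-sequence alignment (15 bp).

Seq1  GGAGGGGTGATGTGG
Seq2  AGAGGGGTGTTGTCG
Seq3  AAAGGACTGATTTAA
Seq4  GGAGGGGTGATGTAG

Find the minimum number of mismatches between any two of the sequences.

1

Pairwise Hamming distances:
  Seq1 vs Seq2: 3
  Seq1 vs Seq3: 7
  Seq1 vs Seq4: 1
  Seq2 vs Seq3: 7
  Seq2 vs Seq4: 3
  Seq3 vs Seq4: 6
The smallest is 1, between Seq1 and Seq4.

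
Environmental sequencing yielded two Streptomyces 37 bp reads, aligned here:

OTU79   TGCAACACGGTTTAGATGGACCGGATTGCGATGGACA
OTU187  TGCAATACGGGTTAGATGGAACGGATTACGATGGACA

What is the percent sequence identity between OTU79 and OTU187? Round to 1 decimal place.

89.2%

Differing sites — 6:C/T; 11:T/G; 21:C/A; 28:G/A.
33 of the 37 sites match, so the percent identity is 33/37 × 100 = 89.2%.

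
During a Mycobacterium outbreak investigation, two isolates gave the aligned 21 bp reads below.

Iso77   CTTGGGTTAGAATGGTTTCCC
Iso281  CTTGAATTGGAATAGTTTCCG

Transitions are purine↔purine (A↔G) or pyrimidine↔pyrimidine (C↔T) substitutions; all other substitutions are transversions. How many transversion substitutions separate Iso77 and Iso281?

Differing sites — 5:G/A (Ti); 6:G/A (Ti); 9:A/G (Ti); 14:G/A (Ti); 21:C/G (Tv).
Of the 5 differences, 4 transitions and 1 transversion, so the answer is 1.

1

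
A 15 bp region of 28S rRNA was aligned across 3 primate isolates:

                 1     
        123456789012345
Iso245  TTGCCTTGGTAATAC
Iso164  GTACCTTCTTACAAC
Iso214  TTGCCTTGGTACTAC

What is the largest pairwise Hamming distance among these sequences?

6

Pairwise Hamming distances:
  Iso245 vs Iso164: 6
  Iso245 vs Iso214: 1
  Iso164 vs Iso214: 5
The largest is 6, between Iso245 and Iso164.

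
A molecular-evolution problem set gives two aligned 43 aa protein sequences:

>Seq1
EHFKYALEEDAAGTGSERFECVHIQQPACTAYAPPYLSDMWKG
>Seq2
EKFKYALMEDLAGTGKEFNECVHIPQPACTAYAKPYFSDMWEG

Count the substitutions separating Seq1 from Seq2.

Differing sites — 2:H/K; 8:E/M; 11:A/L; 16:S/K; 18:R/F; 19:F/N; 25:Q/P; 34:P/K; 37:L/F; 42:K/E.
That gives 10 mismatches out of 43 aligned sites, so the Hamming distance is 10.

10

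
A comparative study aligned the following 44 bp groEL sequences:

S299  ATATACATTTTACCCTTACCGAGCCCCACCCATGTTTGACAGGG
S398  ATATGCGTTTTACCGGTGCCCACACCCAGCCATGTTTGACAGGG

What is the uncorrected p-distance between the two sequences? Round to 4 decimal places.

0.2045

Differing sites — 5:A/G; 7:A/G; 15:C/G; 16:T/G; 18:A/G; 21:G/C; 23:G/C; 24:C/A; 29:C/G.
There are 9 differences over 44 sites, so p = 9/44 = 0.2045.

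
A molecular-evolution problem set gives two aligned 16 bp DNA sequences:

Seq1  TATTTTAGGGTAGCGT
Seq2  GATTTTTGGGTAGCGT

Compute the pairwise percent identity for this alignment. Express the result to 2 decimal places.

Mismatches occur at site 1 (T↔G), site 7 (A↔T).
14 of the 16 sites match, so the percent identity is 14/16 × 100 = 87.50%.

87.50%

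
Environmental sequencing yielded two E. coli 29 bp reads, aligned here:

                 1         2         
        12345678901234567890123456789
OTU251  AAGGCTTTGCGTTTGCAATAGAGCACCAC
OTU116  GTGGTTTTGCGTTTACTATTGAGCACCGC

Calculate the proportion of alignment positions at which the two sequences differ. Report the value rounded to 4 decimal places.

0.2414

Differing sites — 1:A/G; 2:A/T; 5:C/T; 15:G/A; 17:A/T; 20:A/T; 28:A/G.
There are 7 differences over 29 sites, so p = 7/29 = 0.2414.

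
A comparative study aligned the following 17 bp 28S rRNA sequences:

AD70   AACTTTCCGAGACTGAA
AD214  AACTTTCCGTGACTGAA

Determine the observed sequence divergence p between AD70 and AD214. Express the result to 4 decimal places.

The sequences differ at position 10 (A/T).
There are 1 differences over 17 sites, so p = 1/17 = 0.0588.

0.0588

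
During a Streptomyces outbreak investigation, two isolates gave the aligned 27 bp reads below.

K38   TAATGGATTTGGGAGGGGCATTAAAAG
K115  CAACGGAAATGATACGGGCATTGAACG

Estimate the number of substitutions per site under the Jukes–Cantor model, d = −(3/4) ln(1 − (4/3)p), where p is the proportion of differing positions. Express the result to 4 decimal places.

Differing sites — 1:T/C; 4:T/C; 8:T/A; 9:T/A; 12:G/A; 13:G/T; 15:G/C; 23:A/G; 26:A/C.
p = 9/27 = 0.333333.
d = −0.75 · ln(1 − (4/3)·0.333333) = −0.75 · ln(0.555556) = −0.75 · (-0.587786) = 0.4408.

0.4408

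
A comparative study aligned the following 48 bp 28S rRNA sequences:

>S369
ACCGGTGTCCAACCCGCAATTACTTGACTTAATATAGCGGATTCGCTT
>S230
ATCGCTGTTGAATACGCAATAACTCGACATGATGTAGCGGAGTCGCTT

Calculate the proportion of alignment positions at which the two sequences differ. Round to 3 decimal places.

Differing sites — 2:C/T; 5:G/C; 9:C/T; 10:C/G; 13:C/T; 14:C/A; 21:T/A; 25:T/C; 29:T/A; 31:A/G; 34:A/G; 42:T/G.
There are 12 differences over 48 sites, so p = 12/48 = 0.250.

0.250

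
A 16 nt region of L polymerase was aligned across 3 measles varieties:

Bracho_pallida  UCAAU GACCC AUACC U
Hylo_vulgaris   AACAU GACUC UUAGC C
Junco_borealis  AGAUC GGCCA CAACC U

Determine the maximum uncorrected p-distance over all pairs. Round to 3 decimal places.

0.688

Pairwise Hamming distances:
  Bracho_pallida vs Hylo_vulgaris: 7
  Bracho_pallida vs Junco_borealis: 8
  Hylo_vulgaris vs Junco_borealis: 11
The largest is 11 mismatches, between Hylo_vulgaris and Junco_borealis; p = 11/16 = 0.688.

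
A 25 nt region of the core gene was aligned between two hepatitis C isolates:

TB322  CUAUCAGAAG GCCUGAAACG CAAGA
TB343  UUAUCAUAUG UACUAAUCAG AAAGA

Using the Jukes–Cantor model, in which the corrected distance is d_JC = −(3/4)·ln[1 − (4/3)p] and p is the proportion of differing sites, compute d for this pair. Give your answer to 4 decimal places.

Mismatches occur at site 1 (C→U), site 7 (G→U), site 9 (A→U), site 11 (G→U), site 12 (C→A), site 15 (G→A), site 17 (A→U), site 18 (A→C), site 19 (C→A), site 21 (C→A).
p = 10/25 = 0.400000.
d = −0.75 · ln(1 − (4/3)·0.400000) = −0.75 · ln(0.466667) = −0.75 · (-0.762139) = 0.5716.

0.5716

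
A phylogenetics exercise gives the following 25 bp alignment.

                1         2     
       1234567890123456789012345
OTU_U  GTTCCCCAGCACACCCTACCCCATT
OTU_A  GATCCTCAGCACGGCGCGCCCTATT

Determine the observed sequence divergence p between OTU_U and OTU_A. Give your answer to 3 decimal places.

The sequences differ at positions 2 (T/A), 6 (C/T), 13 (A/G), 14 (C/G), 16 (C/G), 17 (T/C), 18 (A/G), 22 (C/T).
There are 8 differences over 25 sites, so p = 8/25 = 0.320.

0.320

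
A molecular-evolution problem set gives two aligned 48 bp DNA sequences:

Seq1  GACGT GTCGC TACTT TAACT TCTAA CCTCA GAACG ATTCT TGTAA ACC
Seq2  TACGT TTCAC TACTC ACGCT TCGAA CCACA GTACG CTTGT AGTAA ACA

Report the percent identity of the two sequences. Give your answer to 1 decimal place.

Differing sites — 1:G/T; 6:G/T; 9:G/A; 15:T/C; 16:T/A; 17:A/C; 18:A/G; 23:T/G; 28:T/A; 32:A/T; 36:A/C; 39:C/G; 41:T/A; 48:C/A.
34 of the 48 sites match, so the percent identity is 34/48 × 100 = 70.8%.

70.8%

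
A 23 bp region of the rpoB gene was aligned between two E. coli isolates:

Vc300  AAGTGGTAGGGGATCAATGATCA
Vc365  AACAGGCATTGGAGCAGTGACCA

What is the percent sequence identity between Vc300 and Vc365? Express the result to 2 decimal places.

Differing sites — 3:G/C; 4:T/A; 7:T/C; 9:G/T; 10:G/T; 14:T/G; 17:A/G; 21:T/C.
15 of the 23 sites match, so the percent identity is 15/23 × 100 = 65.22%.

65.22%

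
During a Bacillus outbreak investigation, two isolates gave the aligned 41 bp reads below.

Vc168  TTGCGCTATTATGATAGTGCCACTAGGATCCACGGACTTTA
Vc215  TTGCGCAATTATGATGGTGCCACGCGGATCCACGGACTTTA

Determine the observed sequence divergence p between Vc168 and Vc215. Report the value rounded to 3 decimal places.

0.098

Differing sites — 7:T/A; 16:A/G; 24:T/G; 25:A/C.
There are 4 differences over 41 sites, so p = 4/41 = 0.098.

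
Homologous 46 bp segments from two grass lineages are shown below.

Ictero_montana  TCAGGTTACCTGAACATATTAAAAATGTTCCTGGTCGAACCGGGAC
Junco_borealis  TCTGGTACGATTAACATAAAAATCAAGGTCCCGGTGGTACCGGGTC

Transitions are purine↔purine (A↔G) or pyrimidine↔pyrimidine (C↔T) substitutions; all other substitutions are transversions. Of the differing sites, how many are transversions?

15

Mismatches occur at site 3 (A↔T, transversion), site 7 (T↔A, transversion), site 8 (A↔C, transversion), site 9 (C↔G, transversion), site 10 (C↔A, transversion), site 12 (G↔T, transversion), site 19 (T↔A, transversion), site 20 (T↔A, transversion), site 23 (A↔T, transversion), site 24 (A↔C, transversion), site 26 (T↔A, transversion), site 28 (T↔G, transversion), site 32 (T↔C, transition), site 36 (C↔G, transversion), site 38 (A↔T, transversion), site 45 (A↔T, transversion).
Of the 16 differences, 1 transition and 15 transversions, so the answer is 15.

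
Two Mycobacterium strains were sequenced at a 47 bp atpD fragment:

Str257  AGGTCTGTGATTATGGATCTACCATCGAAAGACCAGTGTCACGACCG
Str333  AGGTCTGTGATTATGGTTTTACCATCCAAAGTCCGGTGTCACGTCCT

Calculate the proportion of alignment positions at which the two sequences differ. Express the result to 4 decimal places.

0.1489

The sequences differ at positions 17 (A/T), 19 (C/T), 27 (G/C), 32 (A/T), 35 (A/G), 44 (A/T), 47 (G/T).
There are 7 differences over 47 sites, so p = 7/47 = 0.1489.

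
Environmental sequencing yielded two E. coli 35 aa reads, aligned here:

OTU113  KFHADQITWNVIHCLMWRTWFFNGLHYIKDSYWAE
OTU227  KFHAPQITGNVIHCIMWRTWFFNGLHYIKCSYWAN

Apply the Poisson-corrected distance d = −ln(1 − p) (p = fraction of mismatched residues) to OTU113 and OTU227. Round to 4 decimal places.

Mismatches occur at site 5 (D/P), site 9 (W/G), site 15 (L/I), site 30 (D/C), site 35 (E/N).
p = 5/35 = 0.142857.
d = −ln(1 − 0.142857) = −ln(0.857143) = 0.1542.

0.1542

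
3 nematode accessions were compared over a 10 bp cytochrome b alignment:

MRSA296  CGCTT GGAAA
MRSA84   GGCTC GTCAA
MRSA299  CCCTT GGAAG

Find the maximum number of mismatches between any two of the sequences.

6

Pairwise Hamming distances:
  MRSA296 vs MRSA84: 4
  MRSA296 vs MRSA299: 2
  MRSA84 vs MRSA299: 6
The largest is 6, between MRSA84 and MRSA299.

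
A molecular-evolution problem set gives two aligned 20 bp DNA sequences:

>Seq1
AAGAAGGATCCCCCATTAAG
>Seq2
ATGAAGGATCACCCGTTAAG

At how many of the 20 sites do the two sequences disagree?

3

Differing sites — 2:A/T; 11:C/A; 15:A/G.
That gives 3 mismatches out of 20 aligned sites, so the Hamming distance is 3.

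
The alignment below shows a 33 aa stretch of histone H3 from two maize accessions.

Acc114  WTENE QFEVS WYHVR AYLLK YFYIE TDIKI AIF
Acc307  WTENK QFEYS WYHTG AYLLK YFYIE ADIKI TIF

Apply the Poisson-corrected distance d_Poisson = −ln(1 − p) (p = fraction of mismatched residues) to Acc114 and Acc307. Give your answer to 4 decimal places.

0.2007

The sequences differ at positions 5 (E/K), 9 (V/Y), 14 (V/T), 15 (R/G), 26 (T/A), 31 (A/T).
p = 6/33 = 0.181818.
d = −ln(1 − 0.181818) = −ln(0.818182) = 0.2007.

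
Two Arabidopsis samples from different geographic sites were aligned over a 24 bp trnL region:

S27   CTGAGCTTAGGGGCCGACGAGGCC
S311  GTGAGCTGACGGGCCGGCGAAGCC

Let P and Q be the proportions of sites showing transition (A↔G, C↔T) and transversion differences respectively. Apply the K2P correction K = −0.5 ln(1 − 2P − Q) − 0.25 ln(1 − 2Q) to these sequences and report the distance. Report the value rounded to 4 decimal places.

Differing sites — 1:C/G (Tv); 8:T/G (Tv); 10:G/C (Tv); 17:A/G (Ti); 21:G/A (Ti).
Of the 5 differences, 2 transitions and 3 transversions over 24 sites: P = 2/24 = 0.083333, Q = 3/24 = 0.125000.
d = −0.5·ln(0.708334) − 0.25·ln(0.750000) = −0.5·(-0.344840) − 0.25·(-0.287682) = 0.2443.

0.2443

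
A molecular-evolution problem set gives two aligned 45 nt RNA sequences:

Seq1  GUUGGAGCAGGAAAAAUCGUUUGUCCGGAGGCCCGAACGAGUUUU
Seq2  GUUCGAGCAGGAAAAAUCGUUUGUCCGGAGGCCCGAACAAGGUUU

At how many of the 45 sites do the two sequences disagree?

The sequences differ at positions 4 (G/C), 39 (G/A), 42 (U/G).
That gives 3 mismatches out of 45 aligned sites, so the Hamming distance is 3.

3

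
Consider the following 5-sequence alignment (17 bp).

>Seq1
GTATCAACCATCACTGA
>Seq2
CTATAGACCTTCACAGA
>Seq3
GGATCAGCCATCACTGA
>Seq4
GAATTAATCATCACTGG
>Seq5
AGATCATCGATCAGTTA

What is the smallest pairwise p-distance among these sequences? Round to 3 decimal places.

Pairwise Hamming distances:
  Seq1 vs Seq2: 5
  Seq1 vs Seq3: 2
  Seq1 vs Seq4: 4
  Seq1 vs Seq5: 6
  Seq2 vs Seq3: 7
  Seq2 vs Seq4: 8
  Seq2 vs Seq5: 10
  Seq3 vs Seq4: 5
  Seq3 vs Seq5: 5
  Seq4 vs Seq5: 9
The smallest is 2 mismatches, between Seq1 and Seq3; p = 2/17 = 0.118.

0.118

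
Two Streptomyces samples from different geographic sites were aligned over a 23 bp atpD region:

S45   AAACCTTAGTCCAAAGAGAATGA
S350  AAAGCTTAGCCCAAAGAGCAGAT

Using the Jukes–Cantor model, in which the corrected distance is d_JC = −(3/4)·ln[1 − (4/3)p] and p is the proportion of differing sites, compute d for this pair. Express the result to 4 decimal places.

Differing sites — 4:C/G; 10:T/C; 19:A/C; 21:T/G; 22:G/A; 23:A/T.
p = 6/23 = 0.260870.
d = −0.75 · ln(1 − (4/3)·0.260870) = −0.75 · ln(0.652173) = −0.75 · (-0.427445) = 0.3206.

0.3206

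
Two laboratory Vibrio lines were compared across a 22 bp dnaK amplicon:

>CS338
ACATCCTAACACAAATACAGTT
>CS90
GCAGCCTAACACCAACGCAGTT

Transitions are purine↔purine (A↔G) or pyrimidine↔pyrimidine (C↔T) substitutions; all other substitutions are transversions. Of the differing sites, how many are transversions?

The sequences differ at positions 1 (A/G, transition), 4 (T/G, transversion), 13 (A/C, transversion), 16 (T/C, transition), 17 (A/G, transition).
Of the 5 differences, 3 transitions and 2 transversions, so the answer is 2.

2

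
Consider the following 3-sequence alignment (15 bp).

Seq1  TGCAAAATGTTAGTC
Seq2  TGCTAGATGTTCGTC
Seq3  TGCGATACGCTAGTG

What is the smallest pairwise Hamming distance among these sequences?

Pairwise Hamming distances:
  Seq1 vs Seq2: 3
  Seq1 vs Seq3: 5
  Seq2 vs Seq3: 6
The smallest is 3, between Seq1 and Seq2.

3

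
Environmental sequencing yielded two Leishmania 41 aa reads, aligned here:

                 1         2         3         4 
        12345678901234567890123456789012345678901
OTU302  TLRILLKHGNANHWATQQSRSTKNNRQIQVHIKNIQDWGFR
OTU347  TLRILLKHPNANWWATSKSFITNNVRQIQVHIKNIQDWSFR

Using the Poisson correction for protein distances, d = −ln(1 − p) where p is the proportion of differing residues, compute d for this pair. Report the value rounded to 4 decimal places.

Mismatches occur at site 9 (G/P), site 13 (H/W), site 17 (Q/S), site 18 (Q/K), site 20 (R/F), site 21 (S/I), site 23 (K/N), site 25 (N/V), site 39 (G/S).
p = 9/41 = 0.219512.
d = −ln(1 − 0.219512) = −ln(0.780488) = 0.2478.

0.2478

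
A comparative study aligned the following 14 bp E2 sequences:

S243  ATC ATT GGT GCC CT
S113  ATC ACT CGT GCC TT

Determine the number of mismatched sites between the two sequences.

Mismatches occur at site 5 (T↔C), site 7 (G↔C), site 13 (C↔T).
That gives 3 mismatches out of 14 aligned sites, so the Hamming distance is 3.

3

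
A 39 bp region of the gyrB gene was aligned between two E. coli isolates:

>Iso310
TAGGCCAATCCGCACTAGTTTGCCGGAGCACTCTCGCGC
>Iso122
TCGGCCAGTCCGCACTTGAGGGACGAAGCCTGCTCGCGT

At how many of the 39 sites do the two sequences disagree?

Mismatches occur at site 2 (A/C), site 8 (A/G), site 17 (A/T), site 19 (T/A), site 20 (T/G), site 21 (T/G), site 23 (C/A), site 26 (G/A), site 30 (A/C), site 31 (C/T), site 32 (T/G), site 39 (C/T).
That gives 12 mismatches out of 39 aligned sites, so the Hamming distance is 12.

12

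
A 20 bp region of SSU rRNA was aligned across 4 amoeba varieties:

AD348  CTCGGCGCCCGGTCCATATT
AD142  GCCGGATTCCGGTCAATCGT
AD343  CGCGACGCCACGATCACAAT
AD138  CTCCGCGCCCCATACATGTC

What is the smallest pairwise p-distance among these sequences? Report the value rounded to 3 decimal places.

Pairwise Hamming distances:
  AD348 vs AD142: 8
  AD348 vs AD343: 8
  AD348 vs AD138: 6
  AD142 vs AD343: 14
  AD142 vs AD138: 13
  AD343 vs AD138: 11
The smallest is 6 mismatches, between AD348 and AD138; p = 6/20 = 0.300.

0.300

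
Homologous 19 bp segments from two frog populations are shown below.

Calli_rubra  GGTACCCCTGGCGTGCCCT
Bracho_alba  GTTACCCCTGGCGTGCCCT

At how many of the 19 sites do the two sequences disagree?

1

Differing sites — 2:G/T.
That gives 1 mismatch out of 19 aligned sites, so the Hamming distance is 1.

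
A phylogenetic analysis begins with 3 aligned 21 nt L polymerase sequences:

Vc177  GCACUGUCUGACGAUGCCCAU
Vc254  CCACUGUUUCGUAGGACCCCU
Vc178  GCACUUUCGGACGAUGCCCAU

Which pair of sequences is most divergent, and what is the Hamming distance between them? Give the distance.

Pairwise Hamming distances:
  Vc177 vs Vc254: 10
  Vc177 vs Vc178: 2
  Vc254 vs Vc178: 12
The largest is 12, between Vc254 and Vc178.

12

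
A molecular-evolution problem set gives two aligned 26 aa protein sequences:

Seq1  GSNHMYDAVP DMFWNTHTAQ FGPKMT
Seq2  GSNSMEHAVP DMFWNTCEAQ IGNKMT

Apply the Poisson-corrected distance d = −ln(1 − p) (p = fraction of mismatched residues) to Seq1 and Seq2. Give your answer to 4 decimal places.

0.3137

Mismatches occur at site 4 (H↔S), site 6 (Y↔E), site 7 (D↔H), site 17 (H↔C), site 18 (T↔E), site 21 (F↔I), site 23 (P↔N).
p = 7/26 = 0.269231.
d = −ln(1 − 0.269231) = −ln(0.730769) = 0.3137.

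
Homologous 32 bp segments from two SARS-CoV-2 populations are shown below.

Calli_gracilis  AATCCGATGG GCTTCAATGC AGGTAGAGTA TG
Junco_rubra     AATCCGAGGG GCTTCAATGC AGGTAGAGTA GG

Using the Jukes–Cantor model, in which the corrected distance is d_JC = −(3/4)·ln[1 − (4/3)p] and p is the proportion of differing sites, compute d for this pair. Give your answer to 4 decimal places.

The sequences differ at positions 8 (T/G), 31 (T/G).
p = 2/32 = 0.062500.
d = −0.75 · ln(1 − (4/3)·0.062500) = −0.75 · ln(0.916667) = −0.75 · (-0.087011) = 0.0653.

0.0653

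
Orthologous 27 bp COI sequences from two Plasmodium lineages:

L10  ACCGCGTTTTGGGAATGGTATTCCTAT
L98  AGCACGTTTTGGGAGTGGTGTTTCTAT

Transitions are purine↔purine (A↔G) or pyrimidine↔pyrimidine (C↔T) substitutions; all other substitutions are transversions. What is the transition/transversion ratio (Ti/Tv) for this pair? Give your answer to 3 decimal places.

4.000

The sequences differ at positions 2 (C/G, transversion), 4 (G/A, transition), 15 (A/G, transition), 20 (A/G, transition), 23 (C/T, transition).
Of the 5 differences, 4 transitions and 1 transversion, so Ti/Tv = 4/1 = 4.000.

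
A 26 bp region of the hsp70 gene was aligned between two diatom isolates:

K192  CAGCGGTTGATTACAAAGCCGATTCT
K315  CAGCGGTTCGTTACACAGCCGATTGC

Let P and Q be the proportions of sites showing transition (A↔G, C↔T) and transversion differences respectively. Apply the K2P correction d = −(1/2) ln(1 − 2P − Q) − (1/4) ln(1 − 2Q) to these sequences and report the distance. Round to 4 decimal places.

0.2224

Mismatches occur at site 9 (G→C, transversion), site 10 (A→G, transition), site 16 (A→C, transversion), site 25 (C→G, transversion), site 26 (T→C, transition).
Of the 5 differences, 2 transitions and 3 transversions over 26 sites: P = 2/26 = 0.076923, Q = 3/26 = 0.115385.
d = −0.5·ln(0.730769) − 0.25·ln(0.769230) = −0.5·(-0.313658) − 0.25·(-0.262365) = 0.2224.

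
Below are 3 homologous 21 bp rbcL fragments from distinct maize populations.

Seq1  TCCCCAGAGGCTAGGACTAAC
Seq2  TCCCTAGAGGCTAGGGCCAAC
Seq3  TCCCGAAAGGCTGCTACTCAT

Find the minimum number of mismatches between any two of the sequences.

Pairwise Hamming distances:
  Seq1 vs Seq2: 3
  Seq1 vs Seq3: 7
  Seq2 vs Seq3: 9
The smallest is 3, between Seq1 and Seq2.

3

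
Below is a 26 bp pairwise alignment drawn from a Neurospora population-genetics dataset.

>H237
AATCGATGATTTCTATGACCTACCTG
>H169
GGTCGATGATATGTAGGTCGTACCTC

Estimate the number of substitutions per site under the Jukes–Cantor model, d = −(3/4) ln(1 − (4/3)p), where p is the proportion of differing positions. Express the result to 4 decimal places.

0.3961

The sequences differ at positions 1 (A/G), 2 (A/G), 11 (T/A), 13 (C/G), 16 (T/G), 18 (A/T), 20 (C/G), 26 (G/C).
p = 8/26 = 0.307692.
d = −0.75 · ln(1 − (4/3)·0.307692) = −0.75 · ln(0.589744) = −0.75 · (-0.528067) = 0.3961.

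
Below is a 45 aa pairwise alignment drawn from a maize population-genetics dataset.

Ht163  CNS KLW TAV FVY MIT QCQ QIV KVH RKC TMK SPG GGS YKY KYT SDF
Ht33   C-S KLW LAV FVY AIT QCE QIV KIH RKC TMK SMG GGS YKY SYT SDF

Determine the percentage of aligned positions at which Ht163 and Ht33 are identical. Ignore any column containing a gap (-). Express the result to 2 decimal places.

Excluding the 1 gap column leaves 44 comparable sites.
Differing sites — 7:T/L; 13:M/A; 18:Q/E; 23:V/I; 32:P/M; 40:K/S.
38 of the 44 comparable sites match, so the percent identity is 38/44 × 100 = 86.36%.

86.36%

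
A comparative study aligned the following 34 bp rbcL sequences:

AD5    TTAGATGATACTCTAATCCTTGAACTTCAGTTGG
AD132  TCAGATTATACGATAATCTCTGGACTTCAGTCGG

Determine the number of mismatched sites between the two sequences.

8

Differing sites — 2:T/C; 7:G/T; 12:T/G; 13:C/A; 19:C/T; 20:T/C; 23:A/G; 32:T/C.
That gives 8 mismatches out of 34 aligned sites, so the Hamming distance is 8.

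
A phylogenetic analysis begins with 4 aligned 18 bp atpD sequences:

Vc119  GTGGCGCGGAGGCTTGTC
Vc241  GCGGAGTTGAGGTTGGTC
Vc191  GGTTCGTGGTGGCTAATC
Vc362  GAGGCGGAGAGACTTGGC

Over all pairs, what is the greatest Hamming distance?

10

Pairwise Hamming distances:
  Vc119 vs Vc241: 6
  Vc119 vs Vc191: 7
  Vc119 vs Vc362: 5
  Vc241 vs Vc191: 9
  Vc241 vs Vc362: 8
  Vc191 vs Vc362: 10
The largest is 10, between Vc191 and Vc362.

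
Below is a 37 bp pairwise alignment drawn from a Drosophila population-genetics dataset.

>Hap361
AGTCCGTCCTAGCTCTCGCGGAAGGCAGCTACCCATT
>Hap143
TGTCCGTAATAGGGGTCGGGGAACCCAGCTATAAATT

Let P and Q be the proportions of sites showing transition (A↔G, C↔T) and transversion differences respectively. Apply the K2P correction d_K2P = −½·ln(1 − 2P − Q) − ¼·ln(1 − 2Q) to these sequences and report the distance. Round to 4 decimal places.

Differing sites — 1:A/T (Tv); 8:C/A (Tv); 9:C/A (Tv); 13:C/G (Tv); 14:T/G (Tv); 15:C/G (Tv); 19:C/G (Tv); 24:G/C (Tv); 25:G/C (Tv); 32:C/T (Ti); 33:C/A (Tv); 34:C/A (Tv).
Of the 12 differences, 1 transition and 11 transversions over 37 sites: P = 1/37 = 0.027027, Q = 11/37 = 0.297297.
d = −0.5·ln(0.648649) − 0.25·ln(0.405406) = −0.5·(-0.432864) − 0.25·(-0.902866) = 0.4421.

0.4421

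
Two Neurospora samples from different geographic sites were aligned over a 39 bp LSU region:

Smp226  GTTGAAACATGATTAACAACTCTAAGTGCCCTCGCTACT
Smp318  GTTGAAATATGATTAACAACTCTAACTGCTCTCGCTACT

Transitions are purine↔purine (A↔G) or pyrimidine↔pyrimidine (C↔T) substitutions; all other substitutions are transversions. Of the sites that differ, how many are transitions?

The sequences differ at positions 8 (C/T, transition), 26 (G/C, transversion), 30 (C/T, transition).
Of the 3 differences, 2 transitions and 1 transversion, so the answer is 2.

2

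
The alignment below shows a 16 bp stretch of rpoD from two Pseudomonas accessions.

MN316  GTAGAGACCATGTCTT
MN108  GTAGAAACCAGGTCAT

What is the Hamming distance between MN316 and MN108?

3

Differing sites — 6:G/A; 11:T/G; 15:T/A.
That gives 3 mismatches out of 16 aligned sites, so the Hamming distance is 3.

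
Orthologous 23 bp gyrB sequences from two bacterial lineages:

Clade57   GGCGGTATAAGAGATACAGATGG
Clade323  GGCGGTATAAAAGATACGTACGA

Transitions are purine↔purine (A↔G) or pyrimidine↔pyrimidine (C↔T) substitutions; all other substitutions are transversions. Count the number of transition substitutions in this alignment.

Differing sites — 11:G/A (Ti); 18:A/G (Ti); 19:G/T (Tv); 21:T/C (Ti); 23:G/A (Ti).
Of the 5 differences, 4 transitions and 1 transversion, so the answer is 4.

4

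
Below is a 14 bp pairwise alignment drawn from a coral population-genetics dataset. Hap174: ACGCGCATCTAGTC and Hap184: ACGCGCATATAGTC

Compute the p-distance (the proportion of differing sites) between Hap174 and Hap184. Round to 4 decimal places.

0.0714

A single mismatch occurs at site 9 (C↔A).
There are 1 differences over 14 sites, so p = 1/14 = 0.0714.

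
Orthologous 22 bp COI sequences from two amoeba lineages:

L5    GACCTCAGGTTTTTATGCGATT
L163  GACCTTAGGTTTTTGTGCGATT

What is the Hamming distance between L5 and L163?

2

Differing sites — 6:C/T; 15:A/G.
That gives 2 mismatches out of 22 aligned sites, so the Hamming distance is 2.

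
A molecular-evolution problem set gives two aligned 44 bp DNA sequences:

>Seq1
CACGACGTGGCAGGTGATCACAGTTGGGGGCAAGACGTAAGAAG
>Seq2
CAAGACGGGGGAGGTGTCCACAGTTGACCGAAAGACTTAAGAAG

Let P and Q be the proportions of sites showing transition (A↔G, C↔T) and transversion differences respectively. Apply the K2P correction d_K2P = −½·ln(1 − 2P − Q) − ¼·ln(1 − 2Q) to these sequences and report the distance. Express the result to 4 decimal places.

Differing sites — 3:C/A (Tv); 8:T/G (Tv); 11:C/G (Tv); 17:A/T (Tv); 18:T/C (Ti); 27:G/A (Ti); 28:G/C (Tv); 29:G/C (Tv); 31:C/A (Tv); 37:G/T (Tv).
Of the 10 differences, 2 transitions and 8 transversions over 44 sites: P = 2/44 = 0.045455, Q = 8/44 = 0.181818.
d = −0.5·ln(0.727272) − 0.25·ln(0.636364) = −0.5·(-0.318455) − 0.25·(-0.451985) = 0.2722.

0.2722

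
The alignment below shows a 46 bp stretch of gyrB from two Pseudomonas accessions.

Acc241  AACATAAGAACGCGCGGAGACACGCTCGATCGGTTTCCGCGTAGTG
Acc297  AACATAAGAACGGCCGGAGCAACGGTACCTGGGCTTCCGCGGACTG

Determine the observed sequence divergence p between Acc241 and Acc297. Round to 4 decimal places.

Differing sites — 13:C/G; 14:G/C; 20:A/C; 21:C/A; 25:C/G; 27:C/A; 28:G/C; 29:A/C; 31:C/G; 34:T/C; 42:T/G; 44:G/C.
There are 12 differences over 46 sites, so p = 12/46 = 0.2609.

0.2609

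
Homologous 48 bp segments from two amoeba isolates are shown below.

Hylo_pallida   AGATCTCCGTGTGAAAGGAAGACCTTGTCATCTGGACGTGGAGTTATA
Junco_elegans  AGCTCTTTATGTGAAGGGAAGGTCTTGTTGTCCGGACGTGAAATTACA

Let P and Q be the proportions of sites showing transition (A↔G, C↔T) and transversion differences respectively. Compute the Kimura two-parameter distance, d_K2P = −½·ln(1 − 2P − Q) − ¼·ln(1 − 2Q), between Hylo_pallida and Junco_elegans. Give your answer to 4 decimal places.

0.3785

Mismatches occur at site 3 (A→C, transversion), site 7 (C→T, transition), site 8 (C→T, transition), site 9 (G→A, transition), site 16 (A→G, transition), site 22 (A→G, transition), site 23 (C→T, transition), site 29 (C→T, transition), site 30 (A→G, transition), site 33 (T→C, transition), site 41 (G→A, transition), site 43 (G→A, transition), site 47 (T→C, transition).
Of the 13 differences, 12 transitions and 1 transversion over 48 sites: P = 12/48 = 0.250000, Q = 1/48 = 0.020833.
d = −0.5·ln(0.479167) − 0.25·ln(0.958334) = −0.5·(-0.735706) − 0.25·(-0.042559) = 0.3785.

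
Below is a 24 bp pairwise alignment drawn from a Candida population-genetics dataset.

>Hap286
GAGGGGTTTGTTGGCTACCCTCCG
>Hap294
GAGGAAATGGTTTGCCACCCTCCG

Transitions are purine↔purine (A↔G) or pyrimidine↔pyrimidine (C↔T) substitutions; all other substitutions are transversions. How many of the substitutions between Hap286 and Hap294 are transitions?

The sequences differ at positions 5 (G/A, transition), 6 (G/A, transition), 7 (T/A, transversion), 9 (T/G, transversion), 13 (G/T, transversion), 16 (T/C, transition).
Of the 6 differences, 3 transitions and 3 transversions, so the answer is 3.

3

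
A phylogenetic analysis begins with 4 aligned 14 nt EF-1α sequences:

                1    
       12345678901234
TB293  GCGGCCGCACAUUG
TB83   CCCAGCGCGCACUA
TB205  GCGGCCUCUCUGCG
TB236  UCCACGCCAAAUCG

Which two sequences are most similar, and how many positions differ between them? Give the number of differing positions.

Pairwise Hamming distances:
  TB293 vs TB83: 7
  TB293 vs TB205: 5
  TB293 vs TB236: 7
  TB83 vs TB205: 10
  TB83 vs TB236: 9
  TB205 vs TB236: 9
The smallest is 5, between TB293 and TB205.

5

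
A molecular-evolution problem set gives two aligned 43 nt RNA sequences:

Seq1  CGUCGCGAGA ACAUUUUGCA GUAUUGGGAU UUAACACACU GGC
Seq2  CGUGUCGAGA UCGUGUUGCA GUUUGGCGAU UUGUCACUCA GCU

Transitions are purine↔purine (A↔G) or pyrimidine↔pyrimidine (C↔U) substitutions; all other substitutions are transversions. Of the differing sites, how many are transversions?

11

The sequences differ at positions 4 (C/G, transversion), 5 (G/U, transversion), 11 (A/U, transversion), 13 (A/G, transition), 15 (U/G, transversion), 23 (A/U, transversion), 25 (U/G, transversion), 27 (G/C, transversion), 33 (A/G, transition), 34 (A/U, transversion), 38 (A/U, transversion), 40 (U/A, transversion), 42 (G/C, transversion), 43 (C/U, transition).
Of the 14 differences, 3 transitions and 11 transversions, so the answer is 11.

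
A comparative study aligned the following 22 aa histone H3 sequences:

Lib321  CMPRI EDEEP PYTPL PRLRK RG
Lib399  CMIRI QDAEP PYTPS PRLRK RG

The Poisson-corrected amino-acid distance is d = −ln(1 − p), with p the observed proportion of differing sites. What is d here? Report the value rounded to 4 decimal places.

Differing sites — 3:P/I; 6:E/Q; 8:E/A; 15:L/S.
p = 4/22 = 0.181818.
d = −ln(1 − 0.181818) = −ln(0.818182) = 0.2007.

0.2007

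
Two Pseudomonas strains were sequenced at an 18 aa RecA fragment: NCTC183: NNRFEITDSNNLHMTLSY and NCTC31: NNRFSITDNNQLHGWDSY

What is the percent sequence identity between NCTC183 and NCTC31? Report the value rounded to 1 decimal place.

Differing sites — 5:E/S; 9:S/N; 11:N/Q; 14:M/G; 15:T/W; 16:L/D.
12 of the 18 sites match, so the percent identity is 12/18 × 100 = 66.7%.

66.7%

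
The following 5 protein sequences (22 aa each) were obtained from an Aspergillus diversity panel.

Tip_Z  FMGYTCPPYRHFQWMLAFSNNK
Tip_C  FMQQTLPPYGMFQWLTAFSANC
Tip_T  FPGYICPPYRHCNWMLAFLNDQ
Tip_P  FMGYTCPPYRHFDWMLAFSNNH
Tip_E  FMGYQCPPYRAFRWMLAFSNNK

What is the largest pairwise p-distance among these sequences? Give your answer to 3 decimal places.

0.682

Pairwise Hamming distances:
  Tip_Z vs Tip_C: 9
  Tip_Z vs Tip_T: 7
  Tip_Z vs Tip_P: 2
  Tip_Z vs Tip_E: 3
  Tip_C vs Tip_T: 15
  Tip_C vs Tip_P: 10
  Tip_C vs Tip_E: 11
  Tip_T vs Tip_P: 7
  Tip_T vs Tip_E: 8
  Tip_P vs Tip_E: 4
The largest is 15 mismatches, between Tip_C and Tip_T; p = 15/22 = 0.682.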